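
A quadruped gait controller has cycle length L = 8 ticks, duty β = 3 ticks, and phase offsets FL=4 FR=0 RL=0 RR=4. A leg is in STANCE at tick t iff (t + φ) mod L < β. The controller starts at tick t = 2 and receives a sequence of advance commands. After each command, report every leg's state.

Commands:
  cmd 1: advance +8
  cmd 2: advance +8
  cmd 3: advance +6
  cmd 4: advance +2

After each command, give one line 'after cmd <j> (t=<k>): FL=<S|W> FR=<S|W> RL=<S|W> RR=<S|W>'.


after cmd 1 (t=10): FL=W FR=S RL=S RR=W
after cmd 2 (t=18): FL=W FR=S RL=S RR=W
after cmd 3 (t=24): FL=W FR=S RL=S RR=W
after cmd 4 (t=26): FL=W FR=S RL=S RR=W

start t=2: FL=W FR=S RL=S RR=W
cmd 1: advance +8 → t=10, phase=(6,2,2,6) → FL=W FR=S RL=S RR=W
cmd 2: advance +8 → t=18, phase=(6,2,2,6) → FL=W FR=S RL=S RR=W
cmd 3: advance +6 → t=24, phase=(4,0,0,4) → FL=W FR=S RL=S RR=W
cmd 4: advance +2 → t=26, phase=(6,2,2,6) → FL=W FR=S RL=S RR=W


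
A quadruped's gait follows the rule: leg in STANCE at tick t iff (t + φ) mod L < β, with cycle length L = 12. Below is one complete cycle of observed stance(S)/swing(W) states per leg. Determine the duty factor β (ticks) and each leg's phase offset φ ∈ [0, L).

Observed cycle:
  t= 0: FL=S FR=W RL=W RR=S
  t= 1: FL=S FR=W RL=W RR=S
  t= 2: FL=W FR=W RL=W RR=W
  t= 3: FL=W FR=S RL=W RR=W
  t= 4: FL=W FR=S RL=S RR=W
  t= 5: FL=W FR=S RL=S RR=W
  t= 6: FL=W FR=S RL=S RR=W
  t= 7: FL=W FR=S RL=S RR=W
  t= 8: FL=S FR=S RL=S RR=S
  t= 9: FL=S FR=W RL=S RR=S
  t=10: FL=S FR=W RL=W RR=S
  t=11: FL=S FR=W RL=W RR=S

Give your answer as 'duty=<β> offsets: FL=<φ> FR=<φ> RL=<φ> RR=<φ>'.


duty=6 offsets: FL=4 FR=9 RL=8 RR=4

duty β = stance ticks per leg = 6
FL: stance ticks = 6; W→S at t=8 → φ=4
FR: stance ticks = 6; W→S at t=3 → φ=9
RL: stance ticks = 6; W→S at t=4 → φ=8
RR: stance ticks = 6; W→S at t=8 → φ=4


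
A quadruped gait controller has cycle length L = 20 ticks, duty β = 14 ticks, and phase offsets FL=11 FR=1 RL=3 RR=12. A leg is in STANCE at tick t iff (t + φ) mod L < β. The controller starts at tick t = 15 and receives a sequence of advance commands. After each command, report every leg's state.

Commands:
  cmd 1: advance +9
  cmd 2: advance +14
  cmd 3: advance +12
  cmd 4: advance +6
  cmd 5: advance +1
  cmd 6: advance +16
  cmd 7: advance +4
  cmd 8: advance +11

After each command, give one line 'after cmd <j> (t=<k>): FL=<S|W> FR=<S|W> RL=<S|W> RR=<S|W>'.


start t=15: FL=S FR=W RL=W RR=S
cmd 1: advance +9 → t=24, phase=(15,5,7,16) → FL=W FR=S RL=S RR=W
cmd 2: advance +14 → t=38, phase=(9,19,1,10) → FL=S FR=W RL=S RR=S
cmd 3: advance +12 → t=50, phase=(1,11,13,2) → FL=S FR=S RL=S RR=S
cmd 4: advance +6 → t=56, phase=(7,17,19,8) → FL=S FR=W RL=W RR=S
cmd 5: advance +1 → t=57, phase=(8,18,0,9) → FL=S FR=W RL=S RR=S
cmd 6: advance +16 → t=73, phase=(4,14,16,5) → FL=S FR=W RL=W RR=S
cmd 7: advance +4 → t=77, phase=(8,18,0,9) → FL=S FR=W RL=S RR=S
cmd 8: advance +11 → t=88, phase=(19,9,11,0) → FL=W FR=S RL=S RR=S

after cmd 1 (t=24): FL=W FR=S RL=S RR=W
after cmd 2 (t=38): FL=S FR=W RL=S RR=S
after cmd 3 (t=50): FL=S FR=S RL=S RR=S
after cmd 4 (t=56): FL=S FR=W RL=W RR=S
after cmd 5 (t=57): FL=S FR=W RL=S RR=S
after cmd 6 (t=73): FL=S FR=W RL=W RR=S
after cmd 7 (t=77): FL=S FR=W RL=S RR=S
after cmd 8 (t=88): FL=W FR=S RL=S RR=S


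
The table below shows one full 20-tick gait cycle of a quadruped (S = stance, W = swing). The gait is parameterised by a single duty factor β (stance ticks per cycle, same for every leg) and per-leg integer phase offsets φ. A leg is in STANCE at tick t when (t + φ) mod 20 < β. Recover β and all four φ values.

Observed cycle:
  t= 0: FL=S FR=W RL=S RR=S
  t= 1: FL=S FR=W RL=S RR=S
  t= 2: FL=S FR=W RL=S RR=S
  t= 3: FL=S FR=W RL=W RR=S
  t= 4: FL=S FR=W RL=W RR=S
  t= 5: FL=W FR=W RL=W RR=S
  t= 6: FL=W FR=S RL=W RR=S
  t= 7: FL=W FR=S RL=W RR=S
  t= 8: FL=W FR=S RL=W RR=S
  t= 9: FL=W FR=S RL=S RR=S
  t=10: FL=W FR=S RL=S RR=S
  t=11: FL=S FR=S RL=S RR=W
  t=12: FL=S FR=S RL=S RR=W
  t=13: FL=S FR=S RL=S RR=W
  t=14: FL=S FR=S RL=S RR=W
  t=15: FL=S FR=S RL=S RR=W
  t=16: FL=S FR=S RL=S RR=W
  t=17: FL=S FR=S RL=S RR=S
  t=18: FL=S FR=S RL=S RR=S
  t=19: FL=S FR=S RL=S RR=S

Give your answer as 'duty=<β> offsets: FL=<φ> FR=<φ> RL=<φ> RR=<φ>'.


duty β = stance ticks per leg = 14
FL: stance ticks = 14; W→S at t=11 → φ=9
FR: stance ticks = 14; W→S at t=6 → φ=14
RL: stance ticks = 14; W→S at t=9 → φ=11
RR: stance ticks = 14; W→S at t=17 → φ=3

duty=14 offsets: FL=9 FR=14 RL=11 RR=3


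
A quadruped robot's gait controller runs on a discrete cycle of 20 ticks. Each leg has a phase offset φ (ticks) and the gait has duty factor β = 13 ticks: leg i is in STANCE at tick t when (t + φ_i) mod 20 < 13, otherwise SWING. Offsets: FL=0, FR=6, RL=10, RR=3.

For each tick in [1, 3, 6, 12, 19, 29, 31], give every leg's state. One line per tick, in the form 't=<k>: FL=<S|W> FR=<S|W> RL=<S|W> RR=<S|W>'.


t=1: FL=S FR=S RL=S RR=S
t=3: FL=S FR=S RL=W RR=S
t=6: FL=S FR=S RL=W RR=S
t=12: FL=S FR=W RL=S RR=W
t=19: FL=W FR=S RL=S RR=S
t=29: FL=S FR=W RL=W RR=S
t=31: FL=S FR=W RL=S RR=W

t=1: phase=(1,7,11,4) vs β=13 → FL=S FR=S RL=S RR=S
t=3: phase=(3,9,13,6) vs β=13 → FL=S FR=S RL=W RR=S
t=6: phase=(6,12,16,9) vs β=13 → FL=S FR=S RL=W RR=S
t=12: phase=(12,18,2,15) vs β=13 → FL=S FR=W RL=S RR=W
t=19: phase=(19,5,9,2) vs β=13 → FL=W FR=S RL=S RR=S
t=29: phase=(9,15,19,12) vs β=13 → FL=S FR=W RL=W RR=S
t=31: phase=(11,17,1,14) vs β=13 → FL=S FR=W RL=S RR=W


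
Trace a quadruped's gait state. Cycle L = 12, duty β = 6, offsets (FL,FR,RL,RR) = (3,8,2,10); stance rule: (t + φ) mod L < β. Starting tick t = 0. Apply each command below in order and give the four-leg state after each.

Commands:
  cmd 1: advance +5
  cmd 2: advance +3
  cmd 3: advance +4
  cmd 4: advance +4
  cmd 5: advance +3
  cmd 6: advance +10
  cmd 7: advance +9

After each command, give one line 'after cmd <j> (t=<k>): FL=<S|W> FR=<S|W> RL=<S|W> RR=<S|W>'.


start t=0: FL=S FR=W RL=S RR=W
cmd 1: advance +5 → t=5, phase=(8,1,7,3) → FL=W FR=S RL=W RR=S
cmd 2: advance +3 → t=8, phase=(11,4,10,6) → FL=W FR=S RL=W RR=W
cmd 3: advance +4 → t=12, phase=(3,8,2,10) → FL=S FR=W RL=S RR=W
cmd 4: advance +4 → t=16, phase=(7,0,6,2) → FL=W FR=S RL=W RR=S
cmd 5: advance +3 → t=19, phase=(10,3,9,5) → FL=W FR=S RL=W RR=S
cmd 6: advance +10 → t=29, phase=(8,1,7,3) → FL=W FR=S RL=W RR=S
cmd 7: advance +9 → t=38, phase=(5,10,4,0) → FL=S FR=W RL=S RR=S

after cmd 1 (t=5): FL=W FR=S RL=W RR=S
after cmd 2 (t=8): FL=W FR=S RL=W RR=W
after cmd 3 (t=12): FL=S FR=W RL=S RR=W
after cmd 4 (t=16): FL=W FR=S RL=W RR=S
after cmd 5 (t=19): FL=W FR=S RL=W RR=S
after cmd 6 (t=29): FL=W FR=S RL=W RR=S
after cmd 7 (t=38): FL=S FR=W RL=S RR=S


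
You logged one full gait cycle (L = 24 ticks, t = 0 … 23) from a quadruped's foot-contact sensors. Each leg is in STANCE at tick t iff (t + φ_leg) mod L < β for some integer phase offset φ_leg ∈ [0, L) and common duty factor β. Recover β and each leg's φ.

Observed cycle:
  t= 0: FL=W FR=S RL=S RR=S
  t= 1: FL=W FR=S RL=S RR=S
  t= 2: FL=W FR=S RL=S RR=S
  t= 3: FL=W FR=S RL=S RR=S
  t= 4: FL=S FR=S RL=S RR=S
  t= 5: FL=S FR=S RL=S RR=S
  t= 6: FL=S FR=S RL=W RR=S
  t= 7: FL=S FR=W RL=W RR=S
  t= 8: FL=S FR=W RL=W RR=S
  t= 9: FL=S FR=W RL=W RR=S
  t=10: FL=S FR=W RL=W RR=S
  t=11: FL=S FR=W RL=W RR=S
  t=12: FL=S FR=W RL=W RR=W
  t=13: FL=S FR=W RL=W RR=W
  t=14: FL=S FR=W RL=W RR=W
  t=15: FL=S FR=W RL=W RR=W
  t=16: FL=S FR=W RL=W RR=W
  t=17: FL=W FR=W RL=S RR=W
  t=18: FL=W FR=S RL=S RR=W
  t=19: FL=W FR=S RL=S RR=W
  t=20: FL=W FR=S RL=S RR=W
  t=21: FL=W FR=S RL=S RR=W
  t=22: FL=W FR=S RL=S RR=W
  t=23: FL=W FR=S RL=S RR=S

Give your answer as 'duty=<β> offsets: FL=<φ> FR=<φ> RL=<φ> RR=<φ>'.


duty β = stance ticks per leg = 13
FL: stance ticks = 13; W→S at t=4 → φ=20
FR: stance ticks = 13; W→S at t=18 → φ=6
RL: stance ticks = 13; W→S at t=17 → φ=7
RR: stance ticks = 13; W→S at t=23 → φ=1

duty=13 offsets: FL=20 FR=6 RL=7 RR=1


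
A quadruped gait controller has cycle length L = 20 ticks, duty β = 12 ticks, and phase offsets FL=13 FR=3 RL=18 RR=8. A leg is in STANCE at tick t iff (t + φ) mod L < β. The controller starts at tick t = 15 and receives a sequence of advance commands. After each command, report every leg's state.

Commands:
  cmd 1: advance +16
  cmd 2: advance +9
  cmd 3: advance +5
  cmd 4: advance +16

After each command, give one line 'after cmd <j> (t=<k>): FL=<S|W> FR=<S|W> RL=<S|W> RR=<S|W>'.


after cmd 1 (t=31): FL=S FR=W RL=S RR=W
after cmd 2 (t=40): FL=W FR=S RL=W RR=S
after cmd 3 (t=45): FL=W FR=S RL=S RR=W
after cmd 4 (t=61): FL=W FR=S RL=W RR=S

start t=15: FL=S FR=W RL=W RR=S
cmd 1: advance +16 → t=31, phase=(4,14,9,19) → FL=S FR=W RL=S RR=W
cmd 2: advance +9 → t=40, phase=(13,3,18,8) → FL=W FR=S RL=W RR=S
cmd 3: advance +5 → t=45, phase=(18,8,3,13) → FL=W FR=S RL=S RR=W
cmd 4: advance +16 → t=61, phase=(14,4,19,9) → FL=W FR=S RL=W RR=S


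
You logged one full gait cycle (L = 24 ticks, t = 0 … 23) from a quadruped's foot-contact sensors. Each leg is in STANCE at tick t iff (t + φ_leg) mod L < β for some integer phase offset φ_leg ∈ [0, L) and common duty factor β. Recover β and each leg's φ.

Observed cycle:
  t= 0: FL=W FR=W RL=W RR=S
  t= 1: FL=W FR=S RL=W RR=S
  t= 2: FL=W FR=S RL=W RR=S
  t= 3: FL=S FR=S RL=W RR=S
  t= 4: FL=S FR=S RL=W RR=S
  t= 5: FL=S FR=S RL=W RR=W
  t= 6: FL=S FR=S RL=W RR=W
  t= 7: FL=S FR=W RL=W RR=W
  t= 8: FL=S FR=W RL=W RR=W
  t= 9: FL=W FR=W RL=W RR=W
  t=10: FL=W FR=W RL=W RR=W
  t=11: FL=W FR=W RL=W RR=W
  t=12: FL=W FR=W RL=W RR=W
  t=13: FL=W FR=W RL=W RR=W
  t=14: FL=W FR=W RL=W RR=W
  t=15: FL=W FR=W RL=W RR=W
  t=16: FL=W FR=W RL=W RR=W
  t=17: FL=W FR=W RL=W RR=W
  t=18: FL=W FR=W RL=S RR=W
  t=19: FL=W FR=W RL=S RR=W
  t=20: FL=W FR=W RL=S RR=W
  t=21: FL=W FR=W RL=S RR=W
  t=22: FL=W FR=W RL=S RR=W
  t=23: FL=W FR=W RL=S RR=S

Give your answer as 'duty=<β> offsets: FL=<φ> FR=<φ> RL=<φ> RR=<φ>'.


duty=6 offsets: FL=21 FR=23 RL=6 RR=1

duty β = stance ticks per leg = 6
FL: stance ticks = 6; W→S at t=3 → φ=21
FR: stance ticks = 6; W→S at t=1 → φ=23
RL: stance ticks = 6; W→S at t=18 → φ=6
RR: stance ticks = 6; W→S at t=23 → φ=1


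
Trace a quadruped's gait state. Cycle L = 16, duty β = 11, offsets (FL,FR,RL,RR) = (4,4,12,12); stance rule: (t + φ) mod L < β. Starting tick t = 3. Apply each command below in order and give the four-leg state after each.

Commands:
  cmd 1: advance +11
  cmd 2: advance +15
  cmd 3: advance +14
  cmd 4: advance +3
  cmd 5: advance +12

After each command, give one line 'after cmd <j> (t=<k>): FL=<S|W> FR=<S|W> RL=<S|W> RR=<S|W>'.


start t=3: FL=S FR=S RL=W RR=W
cmd 1: advance +11 → t=14, phase=(2,2,10,10) → FL=S FR=S RL=S RR=S
cmd 2: advance +15 → t=29, phase=(1,1,9,9) → FL=S FR=S RL=S RR=S
cmd 3: advance +14 → t=43, phase=(15,15,7,7) → FL=W FR=W RL=S RR=S
cmd 4: advance +3 → t=46, phase=(2,2,10,10) → FL=S FR=S RL=S RR=S
cmd 5: advance +12 → t=58, phase=(14,14,6,6) → FL=W FR=W RL=S RR=S

after cmd 1 (t=14): FL=S FR=S RL=S RR=S
after cmd 2 (t=29): FL=S FR=S RL=S RR=S
after cmd 3 (t=43): FL=W FR=W RL=S RR=S
after cmd 4 (t=46): FL=S FR=S RL=S RR=S
after cmd 5 (t=58): FL=W FR=W RL=S RR=S


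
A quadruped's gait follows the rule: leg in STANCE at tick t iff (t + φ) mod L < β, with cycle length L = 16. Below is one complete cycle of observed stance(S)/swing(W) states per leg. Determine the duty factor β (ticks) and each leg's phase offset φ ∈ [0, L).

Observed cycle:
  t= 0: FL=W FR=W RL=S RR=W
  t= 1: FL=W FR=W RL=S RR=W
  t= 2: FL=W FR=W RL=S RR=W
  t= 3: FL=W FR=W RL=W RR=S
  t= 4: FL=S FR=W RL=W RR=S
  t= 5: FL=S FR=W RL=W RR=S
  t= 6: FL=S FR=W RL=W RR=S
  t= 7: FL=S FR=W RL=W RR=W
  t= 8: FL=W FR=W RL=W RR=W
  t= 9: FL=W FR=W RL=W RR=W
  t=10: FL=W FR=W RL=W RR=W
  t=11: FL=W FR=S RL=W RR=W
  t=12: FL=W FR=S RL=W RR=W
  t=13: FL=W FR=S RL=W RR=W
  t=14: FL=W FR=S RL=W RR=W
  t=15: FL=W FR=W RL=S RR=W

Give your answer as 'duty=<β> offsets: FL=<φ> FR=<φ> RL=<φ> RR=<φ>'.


duty β = stance ticks per leg = 4
FL: stance ticks = 4; W→S at t=4 → φ=12
FR: stance ticks = 4; W→S at t=11 → φ=5
RL: stance ticks = 4; W→S at t=15 → φ=1
RR: stance ticks = 4; W→S at t=3 → φ=13

duty=4 offsets: FL=12 FR=5 RL=1 RR=13


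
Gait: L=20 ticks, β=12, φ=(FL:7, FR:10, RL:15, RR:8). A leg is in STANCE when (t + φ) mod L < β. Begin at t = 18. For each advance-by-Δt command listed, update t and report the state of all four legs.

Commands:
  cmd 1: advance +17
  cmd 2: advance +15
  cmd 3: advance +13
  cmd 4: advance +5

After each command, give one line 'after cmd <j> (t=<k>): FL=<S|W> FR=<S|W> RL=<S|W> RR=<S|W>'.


start t=18: FL=S FR=S RL=W RR=S
cmd 1: advance +17 → t=35, phase=(2,5,10,3) → FL=S FR=S RL=S RR=S
cmd 2: advance +15 → t=50, phase=(17,0,5,18) → FL=W FR=S RL=S RR=W
cmd 3: advance +13 → t=63, phase=(10,13,18,11) → FL=S FR=W RL=W RR=S
cmd 4: advance +5 → t=68, phase=(15,18,3,16) → FL=W FR=W RL=S RR=W

after cmd 1 (t=35): FL=S FR=S RL=S RR=S
after cmd 2 (t=50): FL=W FR=S RL=S RR=W
after cmd 3 (t=63): FL=S FR=W RL=W RR=S
after cmd 4 (t=68): FL=W FR=W RL=S RR=W


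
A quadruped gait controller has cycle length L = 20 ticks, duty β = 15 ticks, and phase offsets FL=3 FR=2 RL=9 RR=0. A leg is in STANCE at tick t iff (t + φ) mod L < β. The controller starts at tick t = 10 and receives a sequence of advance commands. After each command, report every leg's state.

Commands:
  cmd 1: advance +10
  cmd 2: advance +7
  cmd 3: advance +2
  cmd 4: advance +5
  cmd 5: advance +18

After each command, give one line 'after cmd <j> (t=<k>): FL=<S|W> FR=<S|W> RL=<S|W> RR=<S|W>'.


start t=10: FL=S FR=S RL=W RR=S
cmd 1: advance +10 → t=20, phase=(3,2,9,0) → FL=S FR=S RL=S RR=S
cmd 2: advance +7 → t=27, phase=(10,9,16,7) → FL=S FR=S RL=W RR=S
cmd 3: advance +2 → t=29, phase=(12,11,18,9) → FL=S FR=S RL=W RR=S
cmd 4: advance +5 → t=34, phase=(17,16,3,14) → FL=W FR=W RL=S RR=S
cmd 5: advance +18 → t=52, phase=(15,14,1,12) → FL=W FR=S RL=S RR=S

after cmd 1 (t=20): FL=S FR=S RL=S RR=S
after cmd 2 (t=27): FL=S FR=S RL=W RR=S
after cmd 3 (t=29): FL=S FR=S RL=W RR=S
after cmd 4 (t=34): FL=W FR=W RL=S RR=S
after cmd 5 (t=52): FL=W FR=S RL=S RR=S


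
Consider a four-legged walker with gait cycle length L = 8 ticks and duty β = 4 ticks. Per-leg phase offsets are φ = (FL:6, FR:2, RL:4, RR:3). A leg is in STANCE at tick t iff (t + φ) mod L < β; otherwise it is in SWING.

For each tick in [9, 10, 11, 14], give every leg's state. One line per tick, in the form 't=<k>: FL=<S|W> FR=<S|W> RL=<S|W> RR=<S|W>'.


t=9: phase=(7,3,5,4) vs β=4 → FL=W FR=S RL=W RR=W
t=10: phase=(0,4,6,5) vs β=4 → FL=S FR=W RL=W RR=W
t=11: phase=(1,5,7,6) vs β=4 → FL=S FR=W RL=W RR=W
t=14: phase=(4,0,2,1) vs β=4 → FL=W FR=S RL=S RR=S

t=9: FL=W FR=S RL=W RR=W
t=10: FL=S FR=W RL=W RR=W
t=11: FL=S FR=W RL=W RR=W
t=14: FL=W FR=S RL=S RR=S


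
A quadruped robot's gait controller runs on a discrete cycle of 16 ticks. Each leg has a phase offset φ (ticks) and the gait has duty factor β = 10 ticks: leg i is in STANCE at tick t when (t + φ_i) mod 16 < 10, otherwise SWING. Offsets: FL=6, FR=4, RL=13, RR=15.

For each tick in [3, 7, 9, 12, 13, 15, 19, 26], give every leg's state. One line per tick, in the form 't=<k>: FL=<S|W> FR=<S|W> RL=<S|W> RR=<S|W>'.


t=3: FL=S FR=S RL=S RR=S
t=7: FL=W FR=W RL=S RR=S
t=9: FL=W FR=W RL=S RR=S
t=12: FL=S FR=S RL=S RR=W
t=13: FL=S FR=S RL=W RR=W
t=15: FL=S FR=S RL=W RR=W
t=19: FL=S FR=S RL=S RR=S
t=26: FL=S FR=W RL=S RR=S

t=3: phase=(9,7,0,2) vs β=10 → FL=S FR=S RL=S RR=S
t=7: phase=(13,11,4,6) vs β=10 → FL=W FR=W RL=S RR=S
t=9: phase=(15,13,6,8) vs β=10 → FL=W FR=W RL=S RR=S
t=12: phase=(2,0,9,11) vs β=10 → FL=S FR=S RL=S RR=W
t=13: phase=(3,1,10,12) vs β=10 → FL=S FR=S RL=W RR=W
t=15: phase=(5,3,12,14) vs β=10 → FL=S FR=S RL=W RR=W
t=19: phase=(9,7,0,2) vs β=10 → FL=S FR=S RL=S RR=S
t=26: phase=(0,14,7,9) vs β=10 → FL=S FR=W RL=S RR=S


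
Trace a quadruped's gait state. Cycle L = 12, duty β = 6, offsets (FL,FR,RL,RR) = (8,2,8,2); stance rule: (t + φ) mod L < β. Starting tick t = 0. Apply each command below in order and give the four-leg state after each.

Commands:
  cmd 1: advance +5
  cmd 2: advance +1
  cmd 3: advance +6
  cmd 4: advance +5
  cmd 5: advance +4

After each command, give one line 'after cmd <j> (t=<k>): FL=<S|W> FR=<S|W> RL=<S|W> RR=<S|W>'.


start t=0: FL=W FR=S RL=W RR=S
cmd 1: advance +5 → t=5, phase=(1,7,1,7) → FL=S FR=W RL=S RR=W
cmd 2: advance +1 → t=6, phase=(2,8,2,8) → FL=S FR=W RL=S RR=W
cmd 3: advance +6 → t=12, phase=(8,2,8,2) → FL=W FR=S RL=W RR=S
cmd 4: advance +5 → t=17, phase=(1,7,1,7) → FL=S FR=W RL=S RR=W
cmd 5: advance +4 → t=21, phase=(5,11,5,11) → FL=S FR=W RL=S RR=W

after cmd 1 (t=5): FL=S FR=W RL=S RR=W
after cmd 2 (t=6): FL=S FR=W RL=S RR=W
after cmd 3 (t=12): FL=W FR=S RL=W RR=S
after cmd 4 (t=17): FL=S FR=W RL=S RR=W
after cmd 5 (t=21): FL=S FR=W RL=S RR=W


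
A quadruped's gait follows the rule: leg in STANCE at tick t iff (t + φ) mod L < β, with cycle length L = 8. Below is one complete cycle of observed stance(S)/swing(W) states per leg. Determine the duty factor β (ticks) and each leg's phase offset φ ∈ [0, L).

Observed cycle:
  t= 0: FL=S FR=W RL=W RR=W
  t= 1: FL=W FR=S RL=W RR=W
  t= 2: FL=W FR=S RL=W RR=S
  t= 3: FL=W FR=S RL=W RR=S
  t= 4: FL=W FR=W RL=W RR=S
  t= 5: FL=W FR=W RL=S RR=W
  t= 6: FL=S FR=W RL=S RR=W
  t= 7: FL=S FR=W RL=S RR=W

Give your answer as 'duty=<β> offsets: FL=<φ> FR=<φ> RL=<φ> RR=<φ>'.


duty=3 offsets: FL=2 FR=7 RL=3 RR=6

duty β = stance ticks per leg = 3
FL: stance ticks = 3; W→S at t=6 → φ=2
FR: stance ticks = 3; W→S at t=1 → φ=7
RL: stance ticks = 3; W→S at t=5 → φ=3
RR: stance ticks = 3; W→S at t=2 → φ=6


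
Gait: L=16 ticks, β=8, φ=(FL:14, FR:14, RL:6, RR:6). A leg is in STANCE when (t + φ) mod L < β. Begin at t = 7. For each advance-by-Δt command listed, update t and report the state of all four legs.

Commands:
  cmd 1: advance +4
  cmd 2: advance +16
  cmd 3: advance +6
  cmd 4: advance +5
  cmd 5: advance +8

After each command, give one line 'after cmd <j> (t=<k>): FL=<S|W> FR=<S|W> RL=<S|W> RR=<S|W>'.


after cmd 1 (t=11): FL=W FR=W RL=S RR=S
after cmd 2 (t=27): FL=W FR=W RL=S RR=S
after cmd 3 (t=33): FL=W FR=W RL=S RR=S
after cmd 4 (t=38): FL=S FR=S RL=W RR=W
after cmd 5 (t=46): FL=W FR=W RL=S RR=S

start t=7: FL=S FR=S RL=W RR=W
cmd 1: advance +4 → t=11, phase=(9,9,1,1) → FL=W FR=W RL=S RR=S
cmd 2: advance +16 → t=27, phase=(9,9,1,1) → FL=W FR=W RL=S RR=S
cmd 3: advance +6 → t=33, phase=(15,15,7,7) → FL=W FR=W RL=S RR=S
cmd 4: advance +5 → t=38, phase=(4,4,12,12) → FL=S FR=S RL=W RR=W
cmd 5: advance +8 → t=46, phase=(12,12,4,4) → FL=W FR=W RL=S RR=S


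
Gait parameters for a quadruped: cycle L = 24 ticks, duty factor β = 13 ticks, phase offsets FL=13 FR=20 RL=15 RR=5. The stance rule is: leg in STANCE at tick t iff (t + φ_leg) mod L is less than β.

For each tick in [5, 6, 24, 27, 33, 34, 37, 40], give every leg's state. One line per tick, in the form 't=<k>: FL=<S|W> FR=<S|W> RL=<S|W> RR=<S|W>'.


t=5: phase=(18,1,20,10) vs β=13 → FL=W FR=S RL=W RR=S
t=6: phase=(19,2,21,11) vs β=13 → FL=W FR=S RL=W RR=S
t=24: phase=(13,20,15,5) vs β=13 → FL=W FR=W RL=W RR=S
t=27: phase=(16,23,18,8) vs β=13 → FL=W FR=W RL=W RR=S
t=33: phase=(22,5,0,14) vs β=13 → FL=W FR=S RL=S RR=W
t=34: phase=(23,6,1,15) vs β=13 → FL=W FR=S RL=S RR=W
t=37: phase=(2,9,4,18) vs β=13 → FL=S FR=S RL=S RR=W
t=40: phase=(5,12,7,21) vs β=13 → FL=S FR=S RL=S RR=W

t=5: FL=W FR=S RL=W RR=S
t=6: FL=W FR=S RL=W RR=S
t=24: FL=W FR=W RL=W RR=S
t=27: FL=W FR=W RL=W RR=S
t=33: FL=W FR=S RL=S RR=W
t=34: FL=W FR=S RL=S RR=W
t=37: FL=S FR=S RL=S RR=W
t=40: FL=S FR=S RL=S RR=W


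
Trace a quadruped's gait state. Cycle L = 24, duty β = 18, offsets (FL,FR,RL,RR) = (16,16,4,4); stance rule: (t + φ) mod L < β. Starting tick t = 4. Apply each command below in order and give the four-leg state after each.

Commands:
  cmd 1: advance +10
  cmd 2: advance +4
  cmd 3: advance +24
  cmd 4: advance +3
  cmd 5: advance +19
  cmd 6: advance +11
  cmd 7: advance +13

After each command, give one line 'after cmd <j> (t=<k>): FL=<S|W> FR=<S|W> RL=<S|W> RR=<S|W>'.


start t=4: FL=W FR=W RL=S RR=S
cmd 1: advance +10 → t=14, phase=(6,6,18,18) → FL=S FR=S RL=W RR=W
cmd 2: advance +4 → t=18, phase=(10,10,22,22) → FL=S FR=S RL=W RR=W
cmd 3: advance +24 → t=42, phase=(10,10,22,22) → FL=S FR=S RL=W RR=W
cmd 4: advance +3 → t=45, phase=(13,13,1,1) → FL=S FR=S RL=S RR=S
cmd 5: advance +19 → t=64, phase=(8,8,20,20) → FL=S FR=S RL=W RR=W
cmd 6: advance +11 → t=75, phase=(19,19,7,7) → FL=W FR=W RL=S RR=S
cmd 7: advance +13 → t=88, phase=(8,8,20,20) → FL=S FR=S RL=W RR=W

after cmd 1 (t=14): FL=S FR=S RL=W RR=W
after cmd 2 (t=18): FL=S FR=S RL=W RR=W
after cmd 3 (t=42): FL=S FR=S RL=W RR=W
after cmd 4 (t=45): FL=S FR=S RL=S RR=S
after cmd 5 (t=64): FL=S FR=S RL=W RR=W
after cmd 6 (t=75): FL=W FR=W RL=S RR=S
after cmd 7 (t=88): FL=S FR=S RL=W RR=W


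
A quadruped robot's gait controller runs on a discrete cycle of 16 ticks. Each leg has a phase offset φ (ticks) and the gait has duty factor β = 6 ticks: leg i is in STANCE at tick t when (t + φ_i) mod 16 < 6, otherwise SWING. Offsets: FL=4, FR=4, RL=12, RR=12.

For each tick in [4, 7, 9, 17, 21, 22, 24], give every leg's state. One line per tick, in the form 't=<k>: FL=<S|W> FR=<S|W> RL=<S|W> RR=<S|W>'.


t=4: phase=(8,8,0,0) vs β=6 → FL=W FR=W RL=S RR=S
t=7: phase=(11,11,3,3) vs β=6 → FL=W FR=W RL=S RR=S
t=9: phase=(13,13,5,5) vs β=6 → FL=W FR=W RL=S RR=S
t=17: phase=(5,5,13,13) vs β=6 → FL=S FR=S RL=W RR=W
t=21: phase=(9,9,1,1) vs β=6 → FL=W FR=W RL=S RR=S
t=22: phase=(10,10,2,2) vs β=6 → FL=W FR=W RL=S RR=S
t=24: phase=(12,12,4,4) vs β=6 → FL=W FR=W RL=S RR=S

t=4: FL=W FR=W RL=S RR=S
t=7: FL=W FR=W RL=S RR=S
t=9: FL=W FR=W RL=S RR=S
t=17: FL=S FR=S RL=W RR=W
t=21: FL=W FR=W RL=S RR=S
t=22: FL=W FR=W RL=S RR=S
t=24: FL=W FR=W RL=S RR=S


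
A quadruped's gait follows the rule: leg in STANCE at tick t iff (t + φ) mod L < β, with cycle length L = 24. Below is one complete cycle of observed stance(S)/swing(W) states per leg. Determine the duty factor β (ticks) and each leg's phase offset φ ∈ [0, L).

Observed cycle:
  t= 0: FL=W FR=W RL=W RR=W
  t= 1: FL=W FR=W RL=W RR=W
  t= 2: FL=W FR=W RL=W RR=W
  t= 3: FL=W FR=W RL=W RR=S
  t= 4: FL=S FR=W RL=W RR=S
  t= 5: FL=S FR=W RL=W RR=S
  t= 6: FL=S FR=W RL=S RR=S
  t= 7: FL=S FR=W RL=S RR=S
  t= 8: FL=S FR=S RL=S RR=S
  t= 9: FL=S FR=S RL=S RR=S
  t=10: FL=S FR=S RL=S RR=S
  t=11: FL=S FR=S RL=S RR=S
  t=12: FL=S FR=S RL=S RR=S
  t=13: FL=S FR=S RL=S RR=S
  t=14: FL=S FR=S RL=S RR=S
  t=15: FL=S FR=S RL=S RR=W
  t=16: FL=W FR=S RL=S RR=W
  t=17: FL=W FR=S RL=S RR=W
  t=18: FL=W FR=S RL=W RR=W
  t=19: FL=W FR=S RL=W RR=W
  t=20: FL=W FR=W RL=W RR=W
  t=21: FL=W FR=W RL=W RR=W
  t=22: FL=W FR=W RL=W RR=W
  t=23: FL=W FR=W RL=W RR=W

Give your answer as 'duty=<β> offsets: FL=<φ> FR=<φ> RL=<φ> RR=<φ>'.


duty β = stance ticks per leg = 12
FL: stance ticks = 12; W→S at t=4 → φ=20
FR: stance ticks = 12; W→S at t=8 → φ=16
RL: stance ticks = 12; W→S at t=6 → φ=18
RR: stance ticks = 12; W→S at t=3 → φ=21

duty=12 offsets: FL=20 FR=16 RL=18 RR=21


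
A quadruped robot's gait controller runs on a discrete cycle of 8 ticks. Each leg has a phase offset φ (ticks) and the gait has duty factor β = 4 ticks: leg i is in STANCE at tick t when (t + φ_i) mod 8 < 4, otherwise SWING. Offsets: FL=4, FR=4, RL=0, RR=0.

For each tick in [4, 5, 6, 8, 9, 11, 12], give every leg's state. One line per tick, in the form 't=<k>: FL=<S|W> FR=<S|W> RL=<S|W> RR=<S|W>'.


t=4: FL=S FR=S RL=W RR=W
t=5: FL=S FR=S RL=W RR=W
t=6: FL=S FR=S RL=W RR=W
t=8: FL=W FR=W RL=S RR=S
t=9: FL=W FR=W RL=S RR=S
t=11: FL=W FR=W RL=S RR=S
t=12: FL=S FR=S RL=W RR=W

t=4: phase=(0,0,4,4) vs β=4 → FL=S FR=S RL=W RR=W
t=5: phase=(1,1,5,5) vs β=4 → FL=S FR=S RL=W RR=W
t=6: phase=(2,2,6,6) vs β=4 → FL=S FR=S RL=W RR=W
t=8: phase=(4,4,0,0) vs β=4 → FL=W FR=W RL=S RR=S
t=9: phase=(5,5,1,1) vs β=4 → FL=W FR=W RL=S RR=S
t=11: phase=(7,7,3,3) vs β=4 → FL=W FR=W RL=S RR=S
t=12: phase=(0,0,4,4) vs β=4 → FL=S FR=S RL=W RR=W


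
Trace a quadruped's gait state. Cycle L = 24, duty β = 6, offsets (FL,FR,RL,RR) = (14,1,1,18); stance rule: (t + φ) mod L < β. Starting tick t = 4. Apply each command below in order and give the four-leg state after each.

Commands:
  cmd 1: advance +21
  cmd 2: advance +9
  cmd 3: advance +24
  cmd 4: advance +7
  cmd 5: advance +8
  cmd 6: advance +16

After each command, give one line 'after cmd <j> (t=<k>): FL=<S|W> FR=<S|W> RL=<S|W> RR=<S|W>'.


after cmd 1 (t=25): FL=W FR=S RL=S RR=W
after cmd 2 (t=34): FL=S FR=W RL=W RR=S
after cmd 3 (t=58): FL=S FR=W RL=W RR=S
after cmd 4 (t=65): FL=W FR=W RL=W RR=W
after cmd 5 (t=73): FL=W FR=S RL=S RR=W
after cmd 6 (t=89): FL=W FR=W RL=W RR=W

start t=4: FL=W FR=S RL=S RR=W
cmd 1: advance +21 → t=25, phase=(15,2,2,19) → FL=W FR=S RL=S RR=W
cmd 2: advance +9 → t=34, phase=(0,11,11,4) → FL=S FR=W RL=W RR=S
cmd 3: advance +24 → t=58, phase=(0,11,11,4) → FL=S FR=W RL=W RR=S
cmd 4: advance +7 → t=65, phase=(7,18,18,11) → FL=W FR=W RL=W RR=W
cmd 5: advance +8 → t=73, phase=(15,2,2,19) → FL=W FR=S RL=S RR=W
cmd 6: advance +16 → t=89, phase=(7,18,18,11) → FL=W FR=W RL=W RR=W


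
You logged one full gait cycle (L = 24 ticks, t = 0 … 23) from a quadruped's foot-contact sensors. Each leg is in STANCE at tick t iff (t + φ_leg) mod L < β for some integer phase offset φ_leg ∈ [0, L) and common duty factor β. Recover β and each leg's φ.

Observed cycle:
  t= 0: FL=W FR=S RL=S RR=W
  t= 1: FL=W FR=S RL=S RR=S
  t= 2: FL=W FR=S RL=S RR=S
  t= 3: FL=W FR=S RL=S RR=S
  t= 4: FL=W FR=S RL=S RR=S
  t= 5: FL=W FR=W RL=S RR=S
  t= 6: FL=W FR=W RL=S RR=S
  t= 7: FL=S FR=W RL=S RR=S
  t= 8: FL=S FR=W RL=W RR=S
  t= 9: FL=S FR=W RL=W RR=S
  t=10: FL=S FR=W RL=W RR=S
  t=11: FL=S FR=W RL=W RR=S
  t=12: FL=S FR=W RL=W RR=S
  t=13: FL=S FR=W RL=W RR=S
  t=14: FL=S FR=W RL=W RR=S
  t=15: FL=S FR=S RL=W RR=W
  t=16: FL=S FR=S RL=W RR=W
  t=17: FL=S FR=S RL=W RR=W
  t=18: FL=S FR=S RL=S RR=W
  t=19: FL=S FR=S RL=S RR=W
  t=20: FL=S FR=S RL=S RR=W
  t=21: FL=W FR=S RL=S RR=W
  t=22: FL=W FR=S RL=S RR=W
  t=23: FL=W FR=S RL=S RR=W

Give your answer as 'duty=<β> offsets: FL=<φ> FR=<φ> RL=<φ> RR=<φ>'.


duty β = stance ticks per leg = 14
FL: stance ticks = 14; W→S at t=7 → φ=17
FR: stance ticks = 14; W→S at t=15 → φ=9
RL: stance ticks = 14; W→S at t=18 → φ=6
RR: stance ticks = 14; W→S at t=1 → φ=23

duty=14 offsets: FL=17 FR=9 RL=6 RR=23


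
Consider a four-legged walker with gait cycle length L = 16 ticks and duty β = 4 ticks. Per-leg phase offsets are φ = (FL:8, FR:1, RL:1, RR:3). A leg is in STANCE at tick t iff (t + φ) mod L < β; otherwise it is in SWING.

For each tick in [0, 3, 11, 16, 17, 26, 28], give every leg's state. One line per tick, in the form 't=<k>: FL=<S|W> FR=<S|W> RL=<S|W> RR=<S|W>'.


t=0: FL=W FR=S RL=S RR=S
t=3: FL=W FR=W RL=W RR=W
t=11: FL=S FR=W RL=W RR=W
t=16: FL=W FR=S RL=S RR=S
t=17: FL=W FR=S RL=S RR=W
t=26: FL=S FR=W RL=W RR=W
t=28: FL=W FR=W RL=W RR=W

t=0: phase=(8,1,1,3) vs β=4 → FL=W FR=S RL=S RR=S
t=3: phase=(11,4,4,6) vs β=4 → FL=W FR=W RL=W RR=W
t=11: phase=(3,12,12,14) vs β=4 → FL=S FR=W RL=W RR=W
t=16: phase=(8,1,1,3) vs β=4 → FL=W FR=S RL=S RR=S
t=17: phase=(9,2,2,4) vs β=4 → FL=W FR=S RL=S RR=W
t=26: phase=(2,11,11,13) vs β=4 → FL=S FR=W RL=W RR=W
t=28: phase=(4,13,13,15) vs β=4 → FL=W FR=W RL=W RR=W


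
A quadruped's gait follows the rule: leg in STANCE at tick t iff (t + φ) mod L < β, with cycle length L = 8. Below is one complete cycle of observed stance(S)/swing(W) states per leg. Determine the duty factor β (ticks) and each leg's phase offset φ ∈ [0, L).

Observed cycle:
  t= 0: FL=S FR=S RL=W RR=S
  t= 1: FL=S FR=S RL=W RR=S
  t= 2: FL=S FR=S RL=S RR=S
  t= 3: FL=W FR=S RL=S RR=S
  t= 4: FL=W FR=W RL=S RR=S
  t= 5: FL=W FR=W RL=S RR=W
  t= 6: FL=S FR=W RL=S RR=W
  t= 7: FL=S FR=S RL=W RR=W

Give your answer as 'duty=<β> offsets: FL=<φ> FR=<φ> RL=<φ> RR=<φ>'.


duty β = stance ticks per leg = 5
FL: stance ticks = 5; W→S at t=6 → φ=2
FR: stance ticks = 5; W→S at t=7 → φ=1
RL: stance ticks = 5; W→S at t=2 → φ=6
RR: stance ticks = 5; W→S at t=0 → φ=0

duty=5 offsets: FL=2 FR=1 RL=6 RR=0


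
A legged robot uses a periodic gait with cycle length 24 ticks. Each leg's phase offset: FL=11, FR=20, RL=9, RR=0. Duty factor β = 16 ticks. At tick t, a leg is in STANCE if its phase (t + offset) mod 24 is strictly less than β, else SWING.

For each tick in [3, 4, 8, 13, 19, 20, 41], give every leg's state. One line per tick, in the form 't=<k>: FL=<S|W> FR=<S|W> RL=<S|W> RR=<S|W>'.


t=3: FL=S FR=W RL=S RR=S
t=4: FL=S FR=S RL=S RR=S
t=8: FL=W FR=S RL=W RR=S
t=13: FL=S FR=S RL=W RR=S
t=19: FL=S FR=S RL=S RR=W
t=20: FL=S FR=W RL=S RR=W
t=41: FL=S FR=S RL=S RR=W

t=3: phase=(14,23,12,3) vs β=16 → FL=S FR=W RL=S RR=S
t=4: phase=(15,0,13,4) vs β=16 → FL=S FR=S RL=S RR=S
t=8: phase=(19,4,17,8) vs β=16 → FL=W FR=S RL=W RR=S
t=13: phase=(0,9,22,13) vs β=16 → FL=S FR=S RL=W RR=S
t=19: phase=(6,15,4,19) vs β=16 → FL=S FR=S RL=S RR=W
t=20: phase=(7,16,5,20) vs β=16 → FL=S FR=W RL=S RR=W
t=41: phase=(4,13,2,17) vs β=16 → FL=S FR=S RL=S RR=W


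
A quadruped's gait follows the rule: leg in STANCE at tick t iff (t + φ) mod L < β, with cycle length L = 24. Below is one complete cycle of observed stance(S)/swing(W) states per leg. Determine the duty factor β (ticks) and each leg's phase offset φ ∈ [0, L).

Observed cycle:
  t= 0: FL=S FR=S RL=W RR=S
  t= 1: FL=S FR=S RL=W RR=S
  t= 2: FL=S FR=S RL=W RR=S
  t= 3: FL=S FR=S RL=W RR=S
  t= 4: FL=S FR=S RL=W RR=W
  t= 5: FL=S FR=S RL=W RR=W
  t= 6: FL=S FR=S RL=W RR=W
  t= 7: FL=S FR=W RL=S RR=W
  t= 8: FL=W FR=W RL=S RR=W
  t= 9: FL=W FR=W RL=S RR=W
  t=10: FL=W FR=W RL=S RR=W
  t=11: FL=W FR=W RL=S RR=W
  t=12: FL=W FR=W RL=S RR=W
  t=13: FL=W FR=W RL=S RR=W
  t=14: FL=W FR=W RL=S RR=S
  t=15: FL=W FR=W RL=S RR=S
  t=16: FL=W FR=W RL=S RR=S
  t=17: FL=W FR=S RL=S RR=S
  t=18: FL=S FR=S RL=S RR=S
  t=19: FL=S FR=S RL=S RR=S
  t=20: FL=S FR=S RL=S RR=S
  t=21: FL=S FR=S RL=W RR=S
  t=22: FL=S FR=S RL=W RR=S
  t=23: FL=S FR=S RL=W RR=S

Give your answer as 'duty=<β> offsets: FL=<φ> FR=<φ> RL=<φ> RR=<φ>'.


duty β = stance ticks per leg = 14
FL: stance ticks = 14; W→S at t=18 → φ=6
FR: stance ticks = 14; W→S at t=17 → φ=7
RL: stance ticks = 14; W→S at t=7 → φ=17
RR: stance ticks = 14; W→S at t=14 → φ=10

duty=14 offsets: FL=6 FR=7 RL=17 RR=10


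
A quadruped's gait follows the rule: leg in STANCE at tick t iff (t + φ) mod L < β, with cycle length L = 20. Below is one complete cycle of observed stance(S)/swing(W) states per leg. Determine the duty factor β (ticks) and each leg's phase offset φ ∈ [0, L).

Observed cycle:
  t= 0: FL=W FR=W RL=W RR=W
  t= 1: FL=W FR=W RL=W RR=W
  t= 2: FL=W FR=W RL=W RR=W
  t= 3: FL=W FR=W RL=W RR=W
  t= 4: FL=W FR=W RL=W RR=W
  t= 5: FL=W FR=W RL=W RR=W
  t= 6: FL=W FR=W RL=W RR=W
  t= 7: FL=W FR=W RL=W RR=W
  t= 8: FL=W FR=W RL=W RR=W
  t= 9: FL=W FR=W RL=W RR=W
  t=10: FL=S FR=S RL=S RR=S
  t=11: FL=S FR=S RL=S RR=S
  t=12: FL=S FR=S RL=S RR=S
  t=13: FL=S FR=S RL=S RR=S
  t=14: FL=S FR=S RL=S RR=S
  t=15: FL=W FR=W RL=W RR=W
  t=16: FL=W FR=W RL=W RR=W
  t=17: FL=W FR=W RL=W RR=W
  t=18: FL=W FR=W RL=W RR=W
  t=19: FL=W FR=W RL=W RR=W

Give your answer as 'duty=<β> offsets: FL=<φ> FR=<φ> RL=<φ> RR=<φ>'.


duty β = stance ticks per leg = 5
FL: stance ticks = 5; W→S at t=10 → φ=10
FR: stance ticks = 5; W→S at t=10 → φ=10
RL: stance ticks = 5; W→S at t=10 → φ=10
RR: stance ticks = 5; W→S at t=10 → φ=10

duty=5 offsets: FL=10 FR=10 RL=10 RR=10


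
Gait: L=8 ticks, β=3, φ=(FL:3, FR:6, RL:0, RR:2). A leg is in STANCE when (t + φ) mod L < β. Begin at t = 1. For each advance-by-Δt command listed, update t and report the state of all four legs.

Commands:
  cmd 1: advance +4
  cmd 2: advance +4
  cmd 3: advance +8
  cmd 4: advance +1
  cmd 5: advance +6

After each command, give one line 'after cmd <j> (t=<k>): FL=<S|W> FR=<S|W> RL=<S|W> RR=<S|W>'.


start t=1: FL=W FR=W RL=S RR=W
cmd 1: advance +4 → t=5, phase=(0,3,5,7) → FL=S FR=W RL=W RR=W
cmd 2: advance +4 → t=9, phase=(4,7,1,3) → FL=W FR=W RL=S RR=W
cmd 3: advance +8 → t=17, phase=(4,7,1,3) → FL=W FR=W RL=S RR=W
cmd 4: advance +1 → t=18, phase=(5,0,2,4) → FL=W FR=S RL=S RR=W
cmd 5: advance +6 → t=24, phase=(3,6,0,2) → FL=W FR=W RL=S RR=S

after cmd 1 (t=5): FL=S FR=W RL=W RR=W
after cmd 2 (t=9): FL=W FR=W RL=S RR=W
after cmd 3 (t=17): FL=W FR=W RL=S RR=W
after cmd 4 (t=18): FL=W FR=S RL=S RR=W
after cmd 5 (t=24): FL=W FR=W RL=S RR=S


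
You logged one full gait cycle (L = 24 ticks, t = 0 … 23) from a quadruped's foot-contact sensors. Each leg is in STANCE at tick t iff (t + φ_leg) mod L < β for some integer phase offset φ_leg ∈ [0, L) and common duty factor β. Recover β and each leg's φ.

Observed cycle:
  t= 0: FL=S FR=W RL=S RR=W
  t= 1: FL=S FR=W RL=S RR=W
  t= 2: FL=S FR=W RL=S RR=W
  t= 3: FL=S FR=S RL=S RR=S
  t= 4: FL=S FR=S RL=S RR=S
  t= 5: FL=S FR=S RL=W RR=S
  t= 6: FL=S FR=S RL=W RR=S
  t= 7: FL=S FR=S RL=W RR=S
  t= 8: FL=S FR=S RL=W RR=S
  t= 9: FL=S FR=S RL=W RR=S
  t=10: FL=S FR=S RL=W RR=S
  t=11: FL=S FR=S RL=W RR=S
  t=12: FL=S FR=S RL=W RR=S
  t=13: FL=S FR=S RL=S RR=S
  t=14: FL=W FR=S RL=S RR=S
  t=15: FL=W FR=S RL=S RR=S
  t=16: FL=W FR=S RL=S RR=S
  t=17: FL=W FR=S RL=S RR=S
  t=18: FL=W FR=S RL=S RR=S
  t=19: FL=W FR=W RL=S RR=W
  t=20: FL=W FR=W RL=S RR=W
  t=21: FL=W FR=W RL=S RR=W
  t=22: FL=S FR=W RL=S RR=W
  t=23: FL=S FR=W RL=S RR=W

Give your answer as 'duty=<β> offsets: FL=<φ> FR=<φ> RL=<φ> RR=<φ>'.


duty β = stance ticks per leg = 16
FL: stance ticks = 16; W→S at t=22 → φ=2
FR: stance ticks = 16; W→S at t=3 → φ=21
RL: stance ticks = 16; W→S at t=13 → φ=11
RR: stance ticks = 16; W→S at t=3 → φ=21

duty=16 offsets: FL=2 FR=21 RL=11 RR=21


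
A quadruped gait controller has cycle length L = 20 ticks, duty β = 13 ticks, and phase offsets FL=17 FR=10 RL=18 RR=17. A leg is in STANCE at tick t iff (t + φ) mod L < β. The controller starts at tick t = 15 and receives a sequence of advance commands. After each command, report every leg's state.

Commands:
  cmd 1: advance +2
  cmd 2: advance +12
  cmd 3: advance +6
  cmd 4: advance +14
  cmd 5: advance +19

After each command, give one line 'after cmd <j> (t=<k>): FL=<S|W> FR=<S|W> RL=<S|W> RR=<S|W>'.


start t=15: FL=S FR=S RL=W RR=S
cmd 1: advance +2 → t=17, phase=(14,7,15,14) → FL=W FR=S RL=W RR=W
cmd 2: advance +12 → t=29, phase=(6,19,7,6) → FL=S FR=W RL=S RR=S
cmd 3: advance +6 → t=35, phase=(12,5,13,12) → FL=S FR=S RL=W RR=S
cmd 4: advance +14 → t=49, phase=(6,19,7,6) → FL=S FR=W RL=S RR=S
cmd 5: advance +19 → t=68, phase=(5,18,6,5) → FL=S FR=W RL=S RR=S

after cmd 1 (t=17): FL=W FR=S RL=W RR=W
after cmd 2 (t=29): FL=S FR=W RL=S RR=S
after cmd 3 (t=35): FL=S FR=S RL=W RR=S
after cmd 4 (t=49): FL=S FR=W RL=S RR=S
after cmd 5 (t=68): FL=S FR=W RL=S RR=S


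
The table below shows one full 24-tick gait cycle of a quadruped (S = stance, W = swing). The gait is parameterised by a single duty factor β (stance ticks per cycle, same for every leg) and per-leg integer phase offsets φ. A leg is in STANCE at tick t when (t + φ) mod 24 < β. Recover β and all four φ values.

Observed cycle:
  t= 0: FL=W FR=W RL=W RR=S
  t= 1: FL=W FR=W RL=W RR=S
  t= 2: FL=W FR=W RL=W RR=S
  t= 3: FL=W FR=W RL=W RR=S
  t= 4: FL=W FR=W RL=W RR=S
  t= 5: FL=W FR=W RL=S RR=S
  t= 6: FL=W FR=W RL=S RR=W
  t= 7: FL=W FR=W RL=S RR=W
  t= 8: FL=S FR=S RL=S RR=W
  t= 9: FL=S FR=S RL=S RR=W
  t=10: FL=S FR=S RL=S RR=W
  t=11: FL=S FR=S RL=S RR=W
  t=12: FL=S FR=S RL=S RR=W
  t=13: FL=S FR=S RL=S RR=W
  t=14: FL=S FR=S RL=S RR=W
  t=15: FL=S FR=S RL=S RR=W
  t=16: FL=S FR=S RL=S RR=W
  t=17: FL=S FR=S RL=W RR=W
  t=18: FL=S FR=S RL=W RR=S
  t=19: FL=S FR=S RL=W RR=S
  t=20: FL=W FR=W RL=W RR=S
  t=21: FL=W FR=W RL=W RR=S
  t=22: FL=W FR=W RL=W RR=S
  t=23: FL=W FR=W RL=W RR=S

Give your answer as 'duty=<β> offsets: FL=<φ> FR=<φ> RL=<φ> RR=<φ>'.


duty β = stance ticks per leg = 12
FL: stance ticks = 12; W→S at t=8 → φ=16
FR: stance ticks = 12; W→S at t=8 → φ=16
RL: stance ticks = 12; W→S at t=5 → φ=19
RR: stance ticks = 12; W→S at t=18 → φ=6

duty=12 offsets: FL=16 FR=16 RL=19 RR=6


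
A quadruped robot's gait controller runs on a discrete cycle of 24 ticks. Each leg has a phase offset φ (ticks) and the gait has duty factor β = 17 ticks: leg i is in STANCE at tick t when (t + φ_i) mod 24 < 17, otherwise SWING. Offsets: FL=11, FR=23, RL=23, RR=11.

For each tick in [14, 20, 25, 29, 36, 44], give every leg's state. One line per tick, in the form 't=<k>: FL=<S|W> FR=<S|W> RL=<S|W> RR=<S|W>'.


t=14: FL=S FR=S RL=S RR=S
t=20: FL=S FR=W RL=W RR=S
t=25: FL=S FR=S RL=S RR=S
t=29: FL=S FR=S RL=S RR=S
t=36: FL=W FR=S RL=S RR=W
t=44: FL=S FR=W RL=W RR=S

t=14: phase=(1,13,13,1) vs β=17 → FL=S FR=S RL=S RR=S
t=20: phase=(7,19,19,7) vs β=17 → FL=S FR=W RL=W RR=S
t=25: phase=(12,0,0,12) vs β=17 → FL=S FR=S RL=S RR=S
t=29: phase=(16,4,4,16) vs β=17 → FL=S FR=S RL=S RR=S
t=36: phase=(23,11,11,23) vs β=17 → FL=W FR=S RL=S RR=W
t=44: phase=(7,19,19,7) vs β=17 → FL=S FR=W RL=W RR=S


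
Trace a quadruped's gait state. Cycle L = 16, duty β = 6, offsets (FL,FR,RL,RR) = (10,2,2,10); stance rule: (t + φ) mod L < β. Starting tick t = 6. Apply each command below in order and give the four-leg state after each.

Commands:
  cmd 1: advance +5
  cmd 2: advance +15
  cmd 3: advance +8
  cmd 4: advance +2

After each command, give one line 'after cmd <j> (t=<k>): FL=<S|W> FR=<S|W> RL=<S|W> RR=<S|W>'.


after cmd 1 (t=11): FL=S FR=W RL=W RR=S
after cmd 2 (t=26): FL=S FR=W RL=W RR=S
after cmd 3 (t=34): FL=W FR=S RL=S RR=W
after cmd 4 (t=36): FL=W FR=W RL=W RR=W

start t=6: FL=S FR=W RL=W RR=S
cmd 1: advance +5 → t=11, phase=(5,13,13,5) → FL=S FR=W RL=W RR=S
cmd 2: advance +15 → t=26, phase=(4,12,12,4) → FL=S FR=W RL=W RR=S
cmd 3: advance +8 → t=34, phase=(12,4,4,12) → FL=W FR=S RL=S RR=W
cmd 4: advance +2 → t=36, phase=(14,6,6,14) → FL=W FR=W RL=W RR=W


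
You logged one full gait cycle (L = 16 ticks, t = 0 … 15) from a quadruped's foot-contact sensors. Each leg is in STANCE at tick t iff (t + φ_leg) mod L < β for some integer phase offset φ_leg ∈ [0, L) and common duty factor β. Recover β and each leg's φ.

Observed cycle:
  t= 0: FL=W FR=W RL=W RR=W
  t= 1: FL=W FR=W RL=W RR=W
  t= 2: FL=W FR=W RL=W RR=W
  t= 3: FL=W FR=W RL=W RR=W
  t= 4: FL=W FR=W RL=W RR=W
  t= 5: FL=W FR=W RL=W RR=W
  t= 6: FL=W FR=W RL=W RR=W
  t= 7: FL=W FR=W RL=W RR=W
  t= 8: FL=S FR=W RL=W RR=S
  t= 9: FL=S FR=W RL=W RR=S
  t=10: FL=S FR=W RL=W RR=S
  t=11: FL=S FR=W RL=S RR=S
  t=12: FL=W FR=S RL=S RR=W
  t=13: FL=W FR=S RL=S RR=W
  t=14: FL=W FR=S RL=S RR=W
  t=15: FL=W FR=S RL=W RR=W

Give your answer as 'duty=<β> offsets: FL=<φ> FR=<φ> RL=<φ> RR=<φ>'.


duty=4 offsets: FL=8 FR=4 RL=5 RR=8

duty β = stance ticks per leg = 4
FL: stance ticks = 4; W→S at t=8 → φ=8
FR: stance ticks = 4; W→S at t=12 → φ=4
RL: stance ticks = 4; W→S at t=11 → φ=5
RR: stance ticks = 4; W→S at t=8 → φ=8


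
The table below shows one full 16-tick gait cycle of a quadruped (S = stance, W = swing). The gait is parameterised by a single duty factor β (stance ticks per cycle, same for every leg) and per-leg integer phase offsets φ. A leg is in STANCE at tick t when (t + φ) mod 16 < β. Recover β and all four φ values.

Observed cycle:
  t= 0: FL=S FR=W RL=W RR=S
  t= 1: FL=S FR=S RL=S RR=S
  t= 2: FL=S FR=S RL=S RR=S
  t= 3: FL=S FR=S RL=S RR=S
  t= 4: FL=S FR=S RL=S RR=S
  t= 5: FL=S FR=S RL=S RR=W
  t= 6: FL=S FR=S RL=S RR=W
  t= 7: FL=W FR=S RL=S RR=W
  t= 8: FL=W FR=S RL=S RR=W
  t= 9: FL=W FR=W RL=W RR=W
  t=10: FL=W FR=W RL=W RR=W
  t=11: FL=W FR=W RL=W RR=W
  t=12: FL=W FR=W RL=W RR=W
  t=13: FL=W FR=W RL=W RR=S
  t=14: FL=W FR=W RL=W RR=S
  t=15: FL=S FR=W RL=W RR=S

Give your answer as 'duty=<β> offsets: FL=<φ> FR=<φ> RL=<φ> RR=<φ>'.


duty=8 offsets: FL=1 FR=15 RL=15 RR=3

duty β = stance ticks per leg = 8
FL: stance ticks = 8; W→S at t=15 → φ=1
FR: stance ticks = 8; W→S at t=1 → φ=15
RL: stance ticks = 8; W→S at t=1 → φ=15
RR: stance ticks = 8; W→S at t=13 → φ=3
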